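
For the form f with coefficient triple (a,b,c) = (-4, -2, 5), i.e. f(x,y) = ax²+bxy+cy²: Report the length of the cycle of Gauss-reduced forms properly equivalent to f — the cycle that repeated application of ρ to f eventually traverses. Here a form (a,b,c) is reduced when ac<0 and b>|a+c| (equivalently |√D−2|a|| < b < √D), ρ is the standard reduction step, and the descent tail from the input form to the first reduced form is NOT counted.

D = 84, ⌊√D⌋ = 9
descent: ρ → (5,2,-4)  [lands on river]
river: ρ → (-4,6,3)
river: ρ → (3,6,-4)
river: ρ → (-4,2,5)
river: ρ → (5,8,-1)
river: ρ → (-1,8,5)
ρ-cycle length = 6 (tail of 1 descent step not counted)

6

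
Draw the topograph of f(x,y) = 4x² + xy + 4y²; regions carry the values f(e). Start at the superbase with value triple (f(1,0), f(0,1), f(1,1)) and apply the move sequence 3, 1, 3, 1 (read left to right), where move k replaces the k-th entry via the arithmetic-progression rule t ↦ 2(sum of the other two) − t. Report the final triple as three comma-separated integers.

start (4,4,9) = (f(1,0),f(0,1),f(1,1))
replace slot 3: 2·(4+4) − 9 = 7 → (4,4,7)
replace slot 1: 2·(4+7) − 4 = 18 → (18,4,7)
replace slot 3: 2·(18+4) − 7 = 37 → (18,4,37)
replace slot 1: 2·(4+37) − 18 = 64 → (64,4,37)

64,4,37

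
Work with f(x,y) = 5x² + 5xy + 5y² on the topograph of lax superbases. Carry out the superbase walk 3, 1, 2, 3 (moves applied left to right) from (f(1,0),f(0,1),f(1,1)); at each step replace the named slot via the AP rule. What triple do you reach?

start (5,5,15) = (f(1,0),f(0,1),f(1,1))
replace slot 3: 2·(5+5) − 15 = 5 → (5,5,5)
replace slot 1: 2·(5+5) − 5 = 15 → (15,5,5)
replace slot 2: 2·(15+5) − 5 = 35 → (15,35,5)
replace slot 3: 2·(15+35) − 5 = 95 → (15,35,95)

15,35,95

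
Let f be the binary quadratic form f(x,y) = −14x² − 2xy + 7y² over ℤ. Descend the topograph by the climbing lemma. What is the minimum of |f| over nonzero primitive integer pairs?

descent: ρ → (7,16,-5)  [lands on river]
river: ρ → (-5,14,10)
river: ρ → (10,6,-9)
river: ρ → (-9,12,7)
closes: descent 1, river 4
min |a| on river = 5

5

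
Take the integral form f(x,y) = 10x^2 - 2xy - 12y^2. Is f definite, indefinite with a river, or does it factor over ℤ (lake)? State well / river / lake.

D = b²−4ac = (-2)² − 4·10·(-12) = 484
D = 22² is a perfect square ⇒ form factors over ℤ ⇒ lakes

lake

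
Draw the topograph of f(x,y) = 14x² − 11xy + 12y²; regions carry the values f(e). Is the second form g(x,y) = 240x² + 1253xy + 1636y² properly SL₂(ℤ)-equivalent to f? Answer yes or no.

D₁ = -551, D₂ = -551
f: flip: (14,-11,12)→(12,11,14)
f: reduced (well bottom): (12,11,14) with a≤c, −a<b≤a
g: translate: b→-187 (≡1253 mod 480), so (240,1253,1636)→(240,-187,37)
g: flip: (240,-187,37)→(37,187,240)
g: translate: b→-35 (≡187 mod 74), so (37,187,240)→(37,-35,12)
g: flip: (37,-35,12)→(12,35,37)
g: translate: b→11 (≡35 mod 24), so (12,35,37)→(12,11,14)
g: reduced (well bottom): (12,11,14) with a≤c, −a<b≤a
reduced forms (12, 11, 14) vs (12, 11, 14) ⇒ equivalent

yes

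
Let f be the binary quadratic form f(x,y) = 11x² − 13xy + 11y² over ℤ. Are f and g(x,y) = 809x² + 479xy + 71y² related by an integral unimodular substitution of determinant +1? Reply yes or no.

D₁ = -315, D₂ = -315
f: translate: b→9 (≡-13 mod 22), so (11,-13,11)→(11,9,9)
f: flip: (11,9,9)→(9,-9,11)
f: translate: b→9 (≡-9 mod 18), so (9,-9,11)→(9,9,11)
f: reduced (well bottom): (9,9,11) with a≤c, −a<b≤a
g: flip: (809,479,71)→(71,-479,809)
g: translate: b→-53 (≡-479 mod 142), so (71,-479,809)→(71,-53,11)
g: flip: (71,-53,11)→(11,53,71)
g: translate: b→9 (≡53 mod 22), so (11,53,71)→(11,9,9)
g: flip: (11,9,9)→(9,-9,11)
g: translate: b→9 (≡-9 mod 18), so (9,-9,11)→(9,9,11)
g: reduced (well bottom): (9,9,11) with a≤c, −a<b≤a
reduced forms (9, 9, 11) vs (9, 9, 11) ⇒ equivalent

yes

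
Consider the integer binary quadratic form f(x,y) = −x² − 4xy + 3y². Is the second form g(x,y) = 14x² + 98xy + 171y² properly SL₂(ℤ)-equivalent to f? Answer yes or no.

D₁ = 28, D₂ = 28
river cycle of f (length 4): (3, 4, -1), (-1, 4, 3), (3, 2, -2), (-2, 2, 3)
river cycle of g (length 4): (3, 4, -1), (-1, 4, 3), (3, 2, -2), (-2, 2, 3)
cycles coincide ⇒ equivalent

yes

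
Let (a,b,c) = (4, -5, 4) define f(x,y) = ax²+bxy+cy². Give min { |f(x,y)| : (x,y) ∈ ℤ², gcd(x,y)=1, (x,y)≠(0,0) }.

translate: b→3 (≡-5 mod 8), so (4,-5,4)→(4,3,3)
flip: (4,3,3)→(3,-3,4)
translate: b→3 (≡-3 mod 6), so (3,-3,4)→(3,3,4)
reduced (well bottom): (3,3,4) with a≤c, −a<b≤a
well minimum = a = 3

3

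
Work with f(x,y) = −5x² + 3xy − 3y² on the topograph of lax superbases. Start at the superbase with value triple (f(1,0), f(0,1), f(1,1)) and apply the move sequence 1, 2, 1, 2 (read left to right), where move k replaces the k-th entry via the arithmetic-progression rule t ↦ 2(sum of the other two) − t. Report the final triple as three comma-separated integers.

start (-5,-3,-5) = (f(1,0),f(0,1),f(1,1))
replace slot 1: 2·((-3)+(-5)) − (-5) = -11 → (-11,-3,-5)
replace slot 2: 2·((-11)+(-5)) − (-3) = -29 → (-11,-29,-5)
replace slot 1: 2·((-29)+(-5)) − (-11) = -57 → (-57,-29,-5)
replace slot 2: 2·((-57)+(-5)) − (-29) = -95 → (-57,-95,-5)

-57,-95,-5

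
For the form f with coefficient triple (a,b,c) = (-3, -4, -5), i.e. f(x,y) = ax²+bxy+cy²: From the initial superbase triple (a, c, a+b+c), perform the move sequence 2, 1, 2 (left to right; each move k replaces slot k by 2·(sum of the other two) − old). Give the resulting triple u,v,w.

start (-3,-5,-12) = (f(1,0),f(0,1),f(1,1))
replace slot 2: 2·((-3)+(-12)) − (-5) = -25 → (-3,-25,-12)
replace slot 1: 2·((-25)+(-12)) − (-3) = -71 → (-71,-25,-12)
replace slot 2: 2·((-71)+(-12)) − (-25) = -141 → (-71,-141,-12)

-71,-141,-12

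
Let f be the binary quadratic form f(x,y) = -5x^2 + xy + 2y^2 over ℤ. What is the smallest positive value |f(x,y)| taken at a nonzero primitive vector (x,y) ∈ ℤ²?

descent: ρ → (2,3,-4)  [lands on river]
river: ρ → (-4,5,1)
river: ρ → (1,5,-4)
river: ρ → (-4,3,2)
river: ρ → (2,5,-2)
river: ρ → (-2,3,4)
river: ρ → (4,5,-1)
river: ρ → (-1,5,4)
river: ρ → (4,3,-2)
river: ρ → (-2,5,2)
closes: descent 1, river 10
min |a| on river = 1

1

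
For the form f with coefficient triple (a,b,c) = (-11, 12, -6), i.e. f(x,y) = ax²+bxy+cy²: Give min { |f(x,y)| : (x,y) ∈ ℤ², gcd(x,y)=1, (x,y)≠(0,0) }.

translate: b→10 (≡-12 mod 22), so (11,-12,6)→(11,10,5)
flip: (11,10,5)→(5,-10,11)
translate: b→0 (≡-10 mod 10), so (5,-10,11)→(5,0,6)
reduced (well bottom): (5,0,6) with a≤c, −a<b≤a
well minimum |f| = |-5| = 5 (negative-definite)

5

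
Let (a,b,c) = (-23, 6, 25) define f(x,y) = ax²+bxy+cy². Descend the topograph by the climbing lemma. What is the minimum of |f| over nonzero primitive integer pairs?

river: ρ → (25,44,-4)
river: ρ → (-4,44,25)
river: ρ → (25,6,-23)
river: ρ → (-23,40,8)
river: ρ → (8,40,-23)
river: ρ → (-23,6,25)
closes: descent 0, river 6
min |a| on river = 4

4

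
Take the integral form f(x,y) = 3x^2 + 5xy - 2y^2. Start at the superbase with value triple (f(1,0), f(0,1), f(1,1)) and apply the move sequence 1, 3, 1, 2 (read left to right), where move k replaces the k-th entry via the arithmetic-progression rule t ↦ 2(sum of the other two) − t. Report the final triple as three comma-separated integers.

start (3,-2,6) = (f(1,0),f(0,1),f(1,1))
replace slot 1: 2·((-2)+6) − 3 = 5 → (5,-2,6)
replace slot 3: 2·(5+(-2)) − 6 = 0 → (5,-2,0)
replace slot 1: 2·((-2)+0) − 5 = -9 → (-9,-2,0)
replace slot 2: 2·((-9)+0) − (-2) = -16 → (-9,-16,0)

-9,-16,0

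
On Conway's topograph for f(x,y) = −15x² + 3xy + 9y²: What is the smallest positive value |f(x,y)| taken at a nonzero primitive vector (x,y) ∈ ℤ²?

descent: ρ → (9,15,-9)  [lands on river]
river: ρ → (-9,21,3)
river: ρ → (3,21,-9)
river: ρ → (-9,15,9)
river: ρ → (9,21,-3)
river: ρ → (-3,21,9)
closes: descent 1, river 6
min |a| on river = 3

3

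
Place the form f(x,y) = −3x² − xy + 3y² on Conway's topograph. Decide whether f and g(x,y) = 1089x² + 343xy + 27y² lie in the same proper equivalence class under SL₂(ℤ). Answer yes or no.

D₁ = 37, D₂ = 37
river cycle of f (length 6): (3, 1, -3), (-3, 5, 1), (1, 5, -3), (-3, 1, 3), (3, 5, -1), (-1, 5, 3)
river cycle of g (length 6): (3, 1, -3), (-3, 5, 1), (1, 5, -3), (-3, 1, 3), (3, 5, -1), (-1, 5, 3)
cycles coincide ⇒ equivalent

yes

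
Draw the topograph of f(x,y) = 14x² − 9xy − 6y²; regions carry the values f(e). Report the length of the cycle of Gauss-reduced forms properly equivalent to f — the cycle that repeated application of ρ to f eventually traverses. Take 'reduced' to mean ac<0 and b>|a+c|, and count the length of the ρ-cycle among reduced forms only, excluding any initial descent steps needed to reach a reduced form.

D = 417, ⌊√D⌋ = 20
descent: ρ → (-6,9,14)  [lands on river]
river: ρ → (14,19,-1)
river: ρ → (-1,19,14)
river: ρ → (14,9,-6)
river: ρ → (-6,15,8)
river: ρ → (8,17,-4)
river: ρ → (-4,15,12)
river: ρ → (12,9,-7)
river: ρ → (-7,19,2)
river: ρ → (2,17,-16)
river: ρ → (-16,15,3)
river: ρ → (3,15,-16)
river: ρ → (-16,17,2)
river: ρ → (2,19,-7)
river: ρ → (-7,9,12)
river: ρ → (12,15,-4)
river: ρ → (-4,17,8)
river: ρ → (8,15,-6)
ρ-cycle length = 18 (tail of 1 descent step not counted)

18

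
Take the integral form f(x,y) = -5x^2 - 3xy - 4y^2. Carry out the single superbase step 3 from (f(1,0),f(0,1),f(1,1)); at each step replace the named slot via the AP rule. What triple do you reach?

start (-5,-4,-12) = (f(1,0),f(0,1),f(1,1))
replace slot 3: 2·((-5)+(-4)) − (-12) = -6 → (-5,-4,-6)

-5,-4,-6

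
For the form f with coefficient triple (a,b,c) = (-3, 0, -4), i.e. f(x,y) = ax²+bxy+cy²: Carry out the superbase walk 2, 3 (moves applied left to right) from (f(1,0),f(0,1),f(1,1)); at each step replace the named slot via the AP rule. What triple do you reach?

start (-3,-4,-7) = (f(1,0),f(0,1),f(1,1))
replace slot 2: 2·((-3)+(-7)) − (-4) = -16 → (-3,-16,-7)
replace slot 3: 2·((-3)+(-16)) − (-7) = -31 → (-3,-16,-31)

-3,-16,-31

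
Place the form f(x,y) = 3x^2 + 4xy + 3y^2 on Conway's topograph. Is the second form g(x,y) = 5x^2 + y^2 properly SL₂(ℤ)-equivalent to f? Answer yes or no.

D₁ = -20, D₂ = -20
f: translate: b→-2 (≡4 mod 6), so (3,4,3)→(3,-2,2)
f: flip: (3,-2,2)→(2,2,3)
f: reduced (well bottom): (2,2,3) with a≤c, −a<b≤a
g: flip: (5,0,1)→(1,0,5)
g: reduced (well bottom): (1,0,5) with a≤c, −a<b≤a
reduced forms (2, 2, 3) vs (1, 0, 5) ⇒ inequivalent

no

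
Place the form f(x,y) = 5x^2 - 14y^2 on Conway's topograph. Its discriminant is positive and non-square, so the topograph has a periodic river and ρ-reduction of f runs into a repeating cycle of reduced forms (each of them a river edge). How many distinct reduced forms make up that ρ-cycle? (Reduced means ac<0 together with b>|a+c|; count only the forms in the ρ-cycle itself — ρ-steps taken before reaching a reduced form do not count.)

D = 280, ⌊√D⌋ = 16
descent: ρ → (-14,0,5)
descent: ρ → (5,10,-9)  [lands on river]
river: ρ → (-9,8,6)
river: ρ → (6,16,-1)
river: ρ → (-1,16,6)
river: ρ → (6,8,-9)
river: ρ → (-9,10,5)
ρ-cycle length = 6 (tail of 2 descent steps not counted)

6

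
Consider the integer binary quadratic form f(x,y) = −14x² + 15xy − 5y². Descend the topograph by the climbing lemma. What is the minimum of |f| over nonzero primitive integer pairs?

translate: b→13 (≡-15 mod 28), so (14,-15,5)→(14,13,4)
flip: (14,13,4)→(4,-13,14)
translate: b→3 (≡-13 mod 8), so (4,-13,14)→(4,3,4)
reduced (well bottom): (4,3,4) with a≤c, −a<b≤a
well minimum |f| = |-4| = 4 (negative-definite)

4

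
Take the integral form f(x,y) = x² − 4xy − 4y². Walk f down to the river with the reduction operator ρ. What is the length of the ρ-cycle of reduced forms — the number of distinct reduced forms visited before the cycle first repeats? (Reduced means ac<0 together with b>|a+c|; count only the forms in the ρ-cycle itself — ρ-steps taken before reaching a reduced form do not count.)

D = 32, ⌊√D⌋ = 5
descent: ρ → (-4,4,1)  [lands on river]
river: ρ → (1,4,-4)
ρ-cycle length = 2 (tail of 1 descent step not counted)

2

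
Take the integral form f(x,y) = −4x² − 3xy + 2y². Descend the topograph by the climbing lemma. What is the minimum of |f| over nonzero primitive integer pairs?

descent: ρ → (2,3,-4)  [lands on river]
river: ρ → (-4,5,1)
river: ρ → (1,5,-4)
river: ρ → (-4,3,2)
river: ρ → (2,5,-2)
river: ρ → (-2,3,4)
river: ρ → (4,5,-1)
river: ρ → (-1,5,4)
river: ρ → (4,3,-2)
river: ρ → (-2,5,2)
closes: descent 1, river 10
min |a| on river = 1

1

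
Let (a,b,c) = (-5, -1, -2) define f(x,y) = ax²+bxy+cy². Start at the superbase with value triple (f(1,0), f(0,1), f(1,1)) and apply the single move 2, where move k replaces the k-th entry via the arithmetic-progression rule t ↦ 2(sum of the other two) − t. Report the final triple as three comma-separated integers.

start (-5,-2,-8) = (f(1,0),f(0,1),f(1,1))
replace slot 2: 2·((-5)+(-8)) − (-2) = -24 → (-5,-24,-8)

-5,-24,-8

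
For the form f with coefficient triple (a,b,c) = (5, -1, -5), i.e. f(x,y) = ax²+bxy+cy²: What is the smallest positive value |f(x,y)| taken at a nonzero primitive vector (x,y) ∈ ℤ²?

descent: ρ → (-5,1,5)  [lands on river]
river: ρ → (5,9,-1)
river: ρ → (-1,9,5)
river: ρ → (5,1,-5)
river: ρ → (-5,9,1)
river: ρ → (1,9,-5)
closes: descent 1, river 6
min |a| on river = 1

1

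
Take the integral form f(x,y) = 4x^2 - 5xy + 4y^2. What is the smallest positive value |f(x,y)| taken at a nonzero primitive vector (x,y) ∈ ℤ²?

translate: b→3 (≡-5 mod 8), so (4,-5,4)→(4,3,3)
flip: (4,3,3)→(3,-3,4)
translate: b→3 (≡-3 mod 6), so (3,-3,4)→(3,3,4)
reduced (well bottom): (3,3,4) with a≤c, −a<b≤a
well minimum = a = 3

3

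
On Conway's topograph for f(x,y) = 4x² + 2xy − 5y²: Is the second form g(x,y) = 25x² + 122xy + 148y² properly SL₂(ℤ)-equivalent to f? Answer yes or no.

D₁ = 84, D₂ = 84
river cycle of f (length 6): (-5, 8, 1), (1, 8, -5), (-5, 2, 4), (4, 6, -3), (-3, 6, 4), (4, 2, -5)
river cycle of g (length 6): (4, 2, -5), (-5, 8, 1), (1, 8, -5), (-5, 2, 4), (4, 6, -3), (-3, 6, 4)
cycles coincide ⇒ equivalent

yes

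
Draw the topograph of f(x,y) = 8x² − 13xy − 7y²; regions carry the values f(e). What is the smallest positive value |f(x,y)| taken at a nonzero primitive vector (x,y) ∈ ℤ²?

descent: ρ → (-7,13,8)  [lands on river]
river: ρ → (8,19,-1)
river: ρ → (-1,19,8)
river: ρ → (8,13,-7)
river: ρ → (-7,15,6)
river: ρ → (6,9,-13)
river: ρ → (-13,17,2)
river: ρ → (2,19,-4)
river: ρ → (-4,13,14)
river: ρ → (14,15,-3)
river: ρ → (-3,15,14)
river: ρ → (14,13,-4)
river: ρ → (-4,19,2)
river: ρ → (2,17,-13)
river: ρ → (-13,9,6)
river: ρ → (6,15,-7)
closes: descent 1, river 16
min |a| on river = 1

1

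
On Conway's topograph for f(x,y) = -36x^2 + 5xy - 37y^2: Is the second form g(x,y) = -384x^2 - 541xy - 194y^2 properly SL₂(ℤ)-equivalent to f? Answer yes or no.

D₁ = -5303, D₂ = -5303
f is negative-definite; reduce −f:
−f: reduced (well bottom): (36,-5,37) with a≤c, −a<b≤a
flip sign back: reduced form of f is (-36,5,-37)
g is negative-definite; reduce −g:
−g: translate: b→-227 (≡541 mod 768), so (384,541,194)→(384,-227,37)
−g: flip: (384,-227,37)→(37,227,384)
−g: translate: b→5 (≡227 mod 74), so (37,227,384)→(37,5,36)
−g: flip: (37,5,36)→(36,-5,37)
−g: reduced (well bottom): (36,-5,37) with a≤c, −a<b≤a
flip sign back: reduced form of g is (-36,5,-37)
reduced forms (-36, 5, -37) vs (-36, 5, -37) ⇒ equivalent

yes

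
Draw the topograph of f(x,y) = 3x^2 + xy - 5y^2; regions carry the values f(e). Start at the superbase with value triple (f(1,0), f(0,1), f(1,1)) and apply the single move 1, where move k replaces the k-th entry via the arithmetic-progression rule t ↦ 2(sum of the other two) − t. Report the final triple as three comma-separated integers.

start (3,-5,-1) = (f(1,0),f(0,1),f(1,1))
replace slot 1: 2·((-5)+(-1)) − 3 = -15 → (-15,-5,-1)

-15,-5,-1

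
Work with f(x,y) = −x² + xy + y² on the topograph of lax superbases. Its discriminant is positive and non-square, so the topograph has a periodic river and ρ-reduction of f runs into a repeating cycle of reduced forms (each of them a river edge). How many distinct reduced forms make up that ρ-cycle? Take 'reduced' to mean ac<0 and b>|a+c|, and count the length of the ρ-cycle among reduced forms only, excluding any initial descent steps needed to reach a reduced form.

D = 5, ⌊√D⌋ = 2
river: ρ → (1,1,-1)
river: ρ → (-1,1,1)
ρ-cycle length = 2 (tail of 0 descent steps not counted)

2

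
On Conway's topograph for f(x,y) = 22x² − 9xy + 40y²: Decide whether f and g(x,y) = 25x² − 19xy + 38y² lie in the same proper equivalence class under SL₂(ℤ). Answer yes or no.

D₁ = -3439, D₂ = -3439
f: reduced (well bottom): (22,-9,40) with a≤c, −a<b≤a
g: reduced (well bottom): (25,-19,38) with a≤c, −a<b≤a
reduced forms (22, -9, 40) vs (25, -19, 38) ⇒ inequivalent

no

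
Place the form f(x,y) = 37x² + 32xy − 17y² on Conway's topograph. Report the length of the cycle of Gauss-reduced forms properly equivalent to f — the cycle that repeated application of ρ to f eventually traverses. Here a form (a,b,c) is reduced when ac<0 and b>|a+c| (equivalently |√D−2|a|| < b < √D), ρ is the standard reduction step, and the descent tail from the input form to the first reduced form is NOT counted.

D = 3540, ⌊√D⌋ = 59
river: ρ → (-17,36,33)
river: ρ → (33,30,-20)
river: ρ → (-20,50,13)
river: ρ → (13,54,-12)
river: ρ → (-12,42,37)
river: ρ → (37,32,-17)
ρ-cycle length = 6 (tail of 0 descent steps not counted)

6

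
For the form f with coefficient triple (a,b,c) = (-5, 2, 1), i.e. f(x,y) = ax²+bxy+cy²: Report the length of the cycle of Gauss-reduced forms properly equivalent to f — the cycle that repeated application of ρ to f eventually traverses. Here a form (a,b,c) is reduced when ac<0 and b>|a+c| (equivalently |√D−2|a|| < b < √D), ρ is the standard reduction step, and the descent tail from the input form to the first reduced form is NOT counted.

D = 24, ⌊√D⌋ = 4
descent: ρ → (1,4,-2)  [lands on river]
river: ρ → (-2,4,1)
ρ-cycle length = 2 (tail of 1 descent step not counted)

2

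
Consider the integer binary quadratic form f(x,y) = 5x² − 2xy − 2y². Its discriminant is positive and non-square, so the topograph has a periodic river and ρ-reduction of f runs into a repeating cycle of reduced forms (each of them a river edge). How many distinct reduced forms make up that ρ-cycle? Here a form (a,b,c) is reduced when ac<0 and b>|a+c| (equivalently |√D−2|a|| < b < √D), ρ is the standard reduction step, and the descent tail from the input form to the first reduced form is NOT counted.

D = 44, ⌊√D⌋ = 6
descent: ρ → (-2,6,1)  [lands on river]
river: ρ → (1,6,-2)
ρ-cycle length = 2 (tail of 1 descent step not counted)

2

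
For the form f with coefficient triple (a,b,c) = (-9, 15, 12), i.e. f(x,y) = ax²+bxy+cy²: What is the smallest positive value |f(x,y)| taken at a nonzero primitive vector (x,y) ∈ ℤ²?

river: ρ → (12,9,-12)
river: ρ → (-12,15,9)
river: ρ → (9,21,-6)
river: ρ → (-6,15,18)
river: ρ → (18,21,-3)
river: ρ → (-3,21,18)
river: ρ → (18,15,-6)
river: ρ → (-6,21,9)
river: ρ → (9,15,-12)
river: ρ → (-12,9,12)
river: ρ → (12,15,-9)
river: ρ → (-9,21,6)
river: ρ → (6,15,-18)
river: ρ → (-18,21,3)
river: ρ → (3,21,-18)
river: ρ → (-18,15,6)
river: ρ → (6,21,-9)
river: ρ → (-9,15,12)
closes: descent 0, river 18
min |a| on river = 3

3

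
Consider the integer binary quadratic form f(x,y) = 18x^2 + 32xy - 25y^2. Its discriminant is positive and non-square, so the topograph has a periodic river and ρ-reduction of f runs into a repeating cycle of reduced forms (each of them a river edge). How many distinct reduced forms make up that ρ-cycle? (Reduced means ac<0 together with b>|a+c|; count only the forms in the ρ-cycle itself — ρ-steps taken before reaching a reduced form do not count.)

D = 2824, ⌊√D⌋ = 53
river: ρ → (-25,18,25)
river: ρ → (25,32,-18)
river: ρ → (-18,40,17)
river: ρ → (17,28,-30)
river: ρ → (-30,32,15)
river: ρ → (15,28,-34)
river: ρ → (-34,40,9)
river: ρ → (9,50,-9)
river: ρ → (-9,40,34)
river: ρ → (34,28,-15)
river: ρ → (-15,32,30)
river: ρ → (30,28,-17)
river: ρ → (-17,40,18)
river: ρ → (18,32,-25)
ρ-cycle length = 14 (tail of 0 descent steps not counted)

14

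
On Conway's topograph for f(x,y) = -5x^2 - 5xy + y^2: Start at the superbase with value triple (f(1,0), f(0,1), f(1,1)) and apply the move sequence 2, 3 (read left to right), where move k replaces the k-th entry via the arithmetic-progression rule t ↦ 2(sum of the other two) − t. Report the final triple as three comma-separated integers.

start (-5,1,-9) = (f(1,0),f(0,1),f(1,1))
replace slot 2: 2·((-5)+(-9)) − 1 = -29 → (-5,-29,-9)
replace slot 3: 2·((-5)+(-29)) − (-9) = -59 → (-5,-29,-59)

-5,-29,-59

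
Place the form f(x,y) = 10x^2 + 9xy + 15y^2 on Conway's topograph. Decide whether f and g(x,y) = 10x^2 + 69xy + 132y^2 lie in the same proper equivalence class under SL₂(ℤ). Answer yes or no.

D₁ = -519, D₂ = -519
f: reduced (well bottom): (10,9,15) with a≤c, −a<b≤a
g: translate: b→9 (≡69 mod 20), so (10,69,132)→(10,9,15)
g: reduced (well bottom): (10,9,15) with a≤c, −a<b≤a
reduced forms (10, 9, 15) vs (10, 9, 15) ⇒ equivalent

yes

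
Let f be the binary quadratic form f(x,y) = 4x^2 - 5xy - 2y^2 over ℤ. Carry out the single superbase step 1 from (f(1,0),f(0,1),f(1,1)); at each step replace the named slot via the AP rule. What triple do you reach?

start (4,-2,-3) = (f(1,0),f(0,1),f(1,1))
replace slot 1: 2·((-2)+(-3)) − 4 = -14 → (-14,-2,-3)

-14,-2,-3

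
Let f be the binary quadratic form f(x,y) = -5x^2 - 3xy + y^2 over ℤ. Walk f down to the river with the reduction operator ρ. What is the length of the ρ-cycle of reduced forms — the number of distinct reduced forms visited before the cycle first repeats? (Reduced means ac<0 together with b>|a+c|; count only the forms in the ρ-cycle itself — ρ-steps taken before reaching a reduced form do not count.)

D = 29, ⌊√D⌋ = 5
descent: ρ → (1,5,-1)  [lands on river]
river: ρ → (-1,5,1)
ρ-cycle length = 2 (tail of 1 descent step not counted)

2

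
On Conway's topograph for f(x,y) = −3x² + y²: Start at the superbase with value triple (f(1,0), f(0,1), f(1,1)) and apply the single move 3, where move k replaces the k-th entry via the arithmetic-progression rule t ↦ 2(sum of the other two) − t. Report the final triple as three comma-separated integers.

start (-3,1,-2) = (f(1,0),f(0,1),f(1,1))
replace slot 3: 2·((-3)+1) − (-2) = -2 → (-3,1,-2)

-3,1,-2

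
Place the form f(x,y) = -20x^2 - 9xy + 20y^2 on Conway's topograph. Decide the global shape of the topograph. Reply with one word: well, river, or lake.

D = b²−4ac = (-9)² − 4·(-20)·20 = 1681
D = 41² is a perfect square ⇒ form factors over ℤ ⇒ lakes

lake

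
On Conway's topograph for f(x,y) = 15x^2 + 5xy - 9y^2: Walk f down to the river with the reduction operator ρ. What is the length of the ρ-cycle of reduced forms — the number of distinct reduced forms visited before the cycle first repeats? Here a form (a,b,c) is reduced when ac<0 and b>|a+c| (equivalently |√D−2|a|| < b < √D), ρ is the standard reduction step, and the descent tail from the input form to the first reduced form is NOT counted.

D = 565, ⌊√D⌋ = 23
descent: ρ → (-9,13,11)  [lands on river]
river: ρ → (11,9,-11)
river: ρ → (-11,13,9)
river: ρ → (9,23,-1)
river: ρ → (-1,23,9)
river: ρ → (9,13,-11)
river: ρ → (-11,9,11)
river: ρ → (11,13,-9)
river: ρ → (-9,23,1)
river: ρ → (1,23,-9)
ρ-cycle length = 10 (tail of 1 descent step not counted)

10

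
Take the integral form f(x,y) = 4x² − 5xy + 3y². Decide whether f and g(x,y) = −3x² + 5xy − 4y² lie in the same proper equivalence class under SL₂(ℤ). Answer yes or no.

D₁ = -23, D₂ = -23
f: translate: b→3 (≡-5 mod 8), so (4,-5,3)→(4,3,2)
f: flip: (4,3,2)→(2,-3,4)
f: translate: b→1 (≡-3 mod 4), so (2,-3,4)→(2,1,3)
f: reduced (well bottom): (2,1,3) with a≤c, −a<b≤a
g is negative-definite; reduce −g:
−g: translate: b→1 (≡-5 mod 6), so (3,-5,4)→(3,1,2)
−g: flip: (3,1,2)→(2,-1,3)
−g: reduced (well bottom): (2,-1,3) with a≤c, −a<b≤a
flip sign back: reduced form of g is (-2,1,-3)
reduced forms (2, 1, 3) vs (-2, 1, -3) ⇒ inequivalent

no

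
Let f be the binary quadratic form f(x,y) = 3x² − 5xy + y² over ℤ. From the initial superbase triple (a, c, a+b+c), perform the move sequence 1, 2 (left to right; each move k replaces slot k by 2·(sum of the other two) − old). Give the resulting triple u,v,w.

start (3,1,-1) = (f(1,0),f(0,1),f(1,1))
replace slot 1: 2·(1+(-1)) − 3 = -3 → (-3,1,-1)
replace slot 2: 2·((-3)+(-1)) − 1 = -9 → (-3,-9,-1)

-3,-9,-1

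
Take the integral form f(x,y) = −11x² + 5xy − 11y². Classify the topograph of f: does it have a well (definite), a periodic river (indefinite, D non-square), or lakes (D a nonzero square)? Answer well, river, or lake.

D = b²−4ac = 5² − 4·(-11)·(-11) = -459
D < 0 ⇒ definite ⇒ every region one sign ⇒ single well

well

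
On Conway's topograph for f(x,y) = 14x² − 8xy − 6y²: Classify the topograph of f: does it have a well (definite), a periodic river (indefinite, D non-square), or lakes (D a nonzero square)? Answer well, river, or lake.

D = b²−4ac = (-8)² − 4·14·(-6) = 400
D = 20² is a perfect square ⇒ form factors over ℤ ⇒ lakes

lake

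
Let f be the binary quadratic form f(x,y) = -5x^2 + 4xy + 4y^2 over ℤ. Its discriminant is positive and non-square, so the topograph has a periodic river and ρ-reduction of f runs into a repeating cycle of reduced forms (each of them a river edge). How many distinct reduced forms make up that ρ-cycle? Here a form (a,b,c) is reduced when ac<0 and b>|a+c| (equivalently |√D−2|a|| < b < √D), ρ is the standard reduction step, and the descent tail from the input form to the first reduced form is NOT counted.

D = 96, ⌊√D⌋ = 9
river: ρ → (4,4,-5)
river: ρ → (-5,6,3)
river: ρ → (3,6,-5)
river: ρ → (-5,4,4)
ρ-cycle length = 4 (tail of 0 descent steps not counted)

4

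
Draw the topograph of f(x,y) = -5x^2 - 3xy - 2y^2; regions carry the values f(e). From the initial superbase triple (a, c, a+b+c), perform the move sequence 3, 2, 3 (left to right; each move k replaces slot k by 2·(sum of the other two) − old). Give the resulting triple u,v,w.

start (-5,-2,-10) = (f(1,0),f(0,1),f(1,1))
replace slot 3: 2·((-5)+(-2)) − (-10) = -4 → (-5,-2,-4)
replace slot 2: 2·((-5)+(-4)) − (-2) = -16 → (-5,-16,-4)
replace slot 3: 2·((-5)+(-16)) − (-4) = -38 → (-5,-16,-38)

-5,-16,-38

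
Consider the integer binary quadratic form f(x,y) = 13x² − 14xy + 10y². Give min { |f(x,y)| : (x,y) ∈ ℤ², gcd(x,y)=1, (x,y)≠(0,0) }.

translate: b→12 (≡-14 mod 26), so (13,-14,10)→(13,12,9)
flip: (13,12,9)→(9,-12,13)
translate: b→6 (≡-12 mod 18), so (9,-12,13)→(9,6,10)
reduced (well bottom): (9,6,10) with a≤c, −a<b≤a
well minimum = a = 9

9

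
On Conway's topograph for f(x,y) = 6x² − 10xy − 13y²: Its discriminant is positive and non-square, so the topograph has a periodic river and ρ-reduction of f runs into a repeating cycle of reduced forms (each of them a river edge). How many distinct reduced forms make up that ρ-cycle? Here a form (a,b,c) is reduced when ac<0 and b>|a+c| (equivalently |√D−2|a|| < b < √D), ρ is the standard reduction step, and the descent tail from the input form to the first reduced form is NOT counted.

D = 412, ⌊√D⌋ = 20
descent: ρ → (-13,10,6)  [lands on river]
river: ρ → (6,14,-9)
river: ρ → (-9,4,11)
river: ρ → (11,18,-2)
river: ρ → (-2,18,11)
river: ρ → (11,4,-9)
river: ρ → (-9,14,6)
river: ρ → (6,10,-13)
river: ρ → (-13,16,3)
river: ρ → (3,20,-1)
river: ρ → (-1,20,3)
river: ρ → (3,16,-13)
ρ-cycle length = 12 (tail of 1 descent step not counted)

12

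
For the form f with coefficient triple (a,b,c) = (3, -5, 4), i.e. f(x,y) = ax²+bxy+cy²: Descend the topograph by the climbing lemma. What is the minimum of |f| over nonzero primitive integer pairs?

translate: b→1 (≡-5 mod 6), so (3,-5,4)→(3,1,2)
flip: (3,1,2)→(2,-1,3)
reduced (well bottom): (2,-1,3) with a≤c, −a<b≤a
well minimum = a = 2

2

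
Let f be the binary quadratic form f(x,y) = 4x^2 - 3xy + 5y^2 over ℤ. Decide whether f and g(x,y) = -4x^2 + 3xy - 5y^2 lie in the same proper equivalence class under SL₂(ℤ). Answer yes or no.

D₁ = -71, D₂ = -71
f: reduced (well bottom): (4,-3,5) with a≤c, −a<b≤a
g is negative-definite; reduce −g:
−g: reduced (well bottom): (4,-3,5) with a≤c, −a<b≤a
flip sign back: reduced form of g is (-4,3,-5)
reduced forms (4, -3, 5) vs (-4, 3, -5) ⇒ inequivalent

no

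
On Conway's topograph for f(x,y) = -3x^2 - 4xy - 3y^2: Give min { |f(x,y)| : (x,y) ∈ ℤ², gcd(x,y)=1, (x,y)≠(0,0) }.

translate: b→-2 (≡4 mod 6), so (3,4,3)→(3,-2,2)
flip: (3,-2,2)→(2,2,3)
reduced (well bottom): (2,2,3) with a≤c, −a<b≤a
well minimum |f| = |-2| = 2 (negative-definite)

2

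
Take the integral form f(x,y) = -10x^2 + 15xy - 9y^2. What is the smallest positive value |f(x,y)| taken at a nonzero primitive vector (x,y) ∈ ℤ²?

translate: b→5 (≡-15 mod 20), so (10,-15,9)→(10,5,4)
flip: (10,5,4)→(4,-5,10)
translate: b→3 (≡-5 mod 8), so (4,-5,10)→(4,3,9)
reduced (well bottom): (4,3,9) with a≤c, −a<b≤a
well minimum |f| = |-4| = 4 (negative-definite)

4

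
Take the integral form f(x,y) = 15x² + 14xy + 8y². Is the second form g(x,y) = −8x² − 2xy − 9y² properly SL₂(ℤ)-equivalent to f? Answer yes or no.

D₁ = -284, D₂ = -284
f: flip: (15,14,8)→(8,-14,15)
f: translate: b→2 (≡-14 mod 16), so (8,-14,15)→(8,2,9)
f: reduced (well bottom): (8,2,9) with a≤c, −a<b≤a
g is negative-definite; reduce −g:
−g: reduced (well bottom): (8,2,9) with a≤c, −a<b≤a
flip sign back: reduced form of g is (-8,-2,-9)
reduced forms (8, 2, 9) vs (-8, -2, -9) ⇒ inequivalent

no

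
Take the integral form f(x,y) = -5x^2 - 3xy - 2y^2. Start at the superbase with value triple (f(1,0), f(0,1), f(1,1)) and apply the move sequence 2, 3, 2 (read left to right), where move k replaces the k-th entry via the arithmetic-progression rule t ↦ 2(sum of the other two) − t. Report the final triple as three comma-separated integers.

start (-5,-2,-10) = (f(1,0),f(0,1),f(1,1))
replace slot 2: 2·((-5)+(-10)) − (-2) = -28 → (-5,-28,-10)
replace slot 3: 2·((-5)+(-28)) − (-10) = -56 → (-5,-28,-56)
replace slot 2: 2·((-5)+(-56)) − (-28) = -94 → (-5,-94,-56)

-5,-94,-56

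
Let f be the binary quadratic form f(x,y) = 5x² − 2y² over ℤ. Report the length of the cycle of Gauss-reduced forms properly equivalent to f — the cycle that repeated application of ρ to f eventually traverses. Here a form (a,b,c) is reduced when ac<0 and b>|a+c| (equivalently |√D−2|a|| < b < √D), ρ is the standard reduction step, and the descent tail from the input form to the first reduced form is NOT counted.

D = 40, ⌊√D⌋ = 6
descent: ρ → (-2,4,3)  [lands on river]
river: ρ → (3,2,-3)
river: ρ → (-3,4,2)
river: ρ → (2,4,-3)
river: ρ → (-3,2,3)
river: ρ → (3,4,-2)
ρ-cycle length = 6 (tail of 1 descent step not counted)

6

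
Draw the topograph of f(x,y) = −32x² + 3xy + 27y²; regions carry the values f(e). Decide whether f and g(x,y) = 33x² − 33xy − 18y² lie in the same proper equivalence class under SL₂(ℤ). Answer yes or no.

D₁ = 3465, D₂ = 3465
river cycle of f (length 8): (27, 51, -8), (-8, 45, 45), (45, 45, -8), (-8, 51, 27), (27, 57, -2), (-2, 55, 55), (55, 55, -2), (-2, 57, 27)
river cycle of g (length 12): (-18, 33, 33), (33, 33, -18), (-18, 39, 27), (27, 15, -30), (-30, 45, 12), (12, 51, -18), (-18, 57, 3), (3, 57, -18), (-18, 51, 12), (12, 45, -30), … (2 more)
cycles differ ⇒ inequivalent

no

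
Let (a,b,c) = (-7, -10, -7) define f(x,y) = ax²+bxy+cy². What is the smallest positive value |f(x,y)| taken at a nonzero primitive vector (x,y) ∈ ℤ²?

translate: b→-4 (≡10 mod 14), so (7,10,7)→(7,-4,4)
flip: (7,-4,4)→(4,4,7)
reduced (well bottom): (4,4,7) with a≤c, −a<b≤a
well minimum |f| = |-4| = 4 (negative-definite)

4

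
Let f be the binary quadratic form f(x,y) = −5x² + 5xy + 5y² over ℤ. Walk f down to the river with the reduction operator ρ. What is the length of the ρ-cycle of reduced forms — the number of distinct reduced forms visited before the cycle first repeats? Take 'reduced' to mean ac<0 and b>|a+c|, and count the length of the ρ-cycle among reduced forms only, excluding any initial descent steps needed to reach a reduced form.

D = 125, ⌊√D⌋ = 11
river: ρ → (5,5,-5)
river: ρ → (-5,5,5)
ρ-cycle length = 2 (tail of 0 descent steps not counted)

2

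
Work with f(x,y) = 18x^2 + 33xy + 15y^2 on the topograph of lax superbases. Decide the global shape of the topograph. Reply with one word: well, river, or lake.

D = b²−4ac = 33² − 4·18·15 = 9
D = 3² is a perfect square ⇒ form factors over ℤ ⇒ lakes

lake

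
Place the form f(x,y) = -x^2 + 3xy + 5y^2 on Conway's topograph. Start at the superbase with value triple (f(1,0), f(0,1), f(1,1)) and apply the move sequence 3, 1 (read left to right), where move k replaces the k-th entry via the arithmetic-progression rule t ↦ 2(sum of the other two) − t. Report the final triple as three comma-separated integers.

start (-1,5,7) = (f(1,0),f(0,1),f(1,1))
replace slot 3: 2·((-1)+5) − 7 = 1 → (-1,5,1)
replace slot 1: 2·(5+1) − (-1) = 13 → (13,5,1)

13,5,1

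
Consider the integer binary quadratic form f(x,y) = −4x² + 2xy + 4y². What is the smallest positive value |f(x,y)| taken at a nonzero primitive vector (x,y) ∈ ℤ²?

river: ρ → (4,6,-2)
river: ρ → (-2,6,4)
river: ρ → (4,2,-4)
river: ρ → (-4,6,2)
river: ρ → (2,6,-4)
river: ρ → (-4,2,4)
closes: descent 0, river 6
min |a| on river = 2

2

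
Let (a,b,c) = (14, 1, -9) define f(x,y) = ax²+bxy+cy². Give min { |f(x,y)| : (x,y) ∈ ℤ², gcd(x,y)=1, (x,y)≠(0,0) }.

descent: ρ → (-9,17,6)  [lands on river]
river: ρ → (6,19,-6)
river: ρ → (-6,17,9)
river: ρ → (9,19,-4)
river: ρ → (-4,21,4)
river: ρ → (4,19,-9)
closes: descent 1, river 6
min |a| on river = 4

4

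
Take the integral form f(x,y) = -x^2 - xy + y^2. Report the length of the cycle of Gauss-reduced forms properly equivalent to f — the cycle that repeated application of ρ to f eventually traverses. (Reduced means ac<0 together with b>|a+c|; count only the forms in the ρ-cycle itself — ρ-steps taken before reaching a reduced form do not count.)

D = 5, ⌊√D⌋ = 2
descent: ρ → (1,1,-1)  [lands on river]
river: ρ → (-1,1,1)
ρ-cycle length = 2 (tail of 1 descent step not counted)

2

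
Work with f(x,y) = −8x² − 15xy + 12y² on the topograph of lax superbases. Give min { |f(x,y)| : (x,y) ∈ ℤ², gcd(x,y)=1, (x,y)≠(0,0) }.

descent: ρ → (12,15,-8)  [lands on river]
river: ρ → (-8,17,10)
river: ρ → (10,23,-2)
river: ρ → (-2,21,21)
river: ρ → (21,21,-2)
river: ρ → (-2,23,10)
river: ρ → (10,17,-8)
river: ρ → (-8,15,12)
river: ρ → (12,9,-11)
river: ρ → (-11,13,10)
river: ρ → (10,7,-14)
river: ρ → (-14,21,3)
river: ρ → (3,21,-14)
river: ρ → (-14,7,10)
river: ρ → (10,13,-11)
river: ρ → (-11,9,12)
closes: descent 1, river 16
min |a| on river = 2

2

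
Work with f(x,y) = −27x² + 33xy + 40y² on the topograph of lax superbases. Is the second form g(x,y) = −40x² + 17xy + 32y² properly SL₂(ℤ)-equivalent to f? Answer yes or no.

D₁ = 5409, D₂ = 5409
river cycle of f (length 58): (40, 47, -20), (-20, 73, 1), (1, 73, -20), (-20, 47, 40), (40, 33, -27), (-27, 21, 46), (46, 71, -2), (-2, 73, 10), (10, 67, -23), (-23, 71, 4), … (48 more)
river cycle of g (length 58): (32, 47, -25), (-25, 53, 26), (26, 51, -27), (-27, 57, 20), (20, 63, -18), (-18, 45, 47), (47, 49, -16), (-16, 47, 50), (50, 53, -13), (-13, 51, 54), … (48 more)
cycles differ ⇒ inequivalent

no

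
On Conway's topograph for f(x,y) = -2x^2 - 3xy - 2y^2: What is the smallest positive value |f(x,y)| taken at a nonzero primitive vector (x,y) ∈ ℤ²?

translate: b→-1 (≡3 mod 4), so (2,3,2)→(2,-1,1)
flip: (2,-1,1)→(1,1,2)
reduced (well bottom): (1,1,2) with a≤c, −a<b≤a
well minimum |f| = |-1| = 1 (negative-definite)

1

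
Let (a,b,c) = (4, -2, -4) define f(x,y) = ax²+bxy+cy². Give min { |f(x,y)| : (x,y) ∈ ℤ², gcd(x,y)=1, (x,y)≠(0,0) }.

descent: ρ → (-4,2,4)  [lands on river]
river: ρ → (4,6,-2)
river: ρ → (-2,6,4)
river: ρ → (4,2,-4)
river: ρ → (-4,6,2)
river: ρ → (2,6,-4)
closes: descent 1, river 6
min |a| on river = 2

2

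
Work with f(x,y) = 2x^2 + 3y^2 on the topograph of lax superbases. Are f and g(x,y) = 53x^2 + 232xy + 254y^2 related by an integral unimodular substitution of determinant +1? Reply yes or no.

D₁ = -24, D₂ = -24
f: reduced (well bottom): (2,0,3) with a≤c, −a<b≤a
g: translate: b→20 (≡232 mod 106), so (53,232,254)→(53,20,2)
g: flip: (53,20,2)→(2,-20,53)
g: translate: b→0 (≡-20 mod 4), so (2,-20,53)→(2,0,3)
g: reduced (well bottom): (2,0,3) with a≤c, −a<b≤a
reduced forms (2, 0, 3) vs (2, 0, 3) ⇒ equivalent

yes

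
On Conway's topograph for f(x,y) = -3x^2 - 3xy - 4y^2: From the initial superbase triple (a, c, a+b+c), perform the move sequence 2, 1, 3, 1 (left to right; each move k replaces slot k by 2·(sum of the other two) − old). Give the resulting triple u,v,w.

start (-3,-4,-10) = (f(1,0),f(0,1),f(1,1))
replace slot 2: 2·((-3)+(-10)) − (-4) = -22 → (-3,-22,-10)
replace slot 1: 2·((-22)+(-10)) − (-3) = -61 → (-61,-22,-10)
replace slot 3: 2·((-61)+(-22)) − (-10) = -156 → (-61,-22,-156)
replace slot 1: 2·((-22)+(-156)) − (-61) = -295 → (-295,-22,-156)

-295,-22,-156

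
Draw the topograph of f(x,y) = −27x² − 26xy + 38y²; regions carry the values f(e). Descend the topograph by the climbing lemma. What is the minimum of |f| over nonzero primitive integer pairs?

descent: ρ → (38,26,-27)  [lands on river]
river: ρ → (-27,28,37)
river: ρ → (37,46,-18)
river: ρ → (-18,62,13)
river: ρ → (13,68,-3)
river: ρ → (-3,64,57)
river: ρ → (57,50,-10)
river: ρ → (-10,50,57)
river: ρ → (57,64,-3)
river: ρ → (-3,68,13)
river: ρ → (13,62,-18)
river: ρ → (-18,46,37)
river: ρ → (37,28,-27)
river: ρ → (-27,26,38)
river: ρ → (38,50,-15)
river: ρ → (-15,40,53)
river: ρ → (53,66,-2)
river: ρ → (-2,66,53)
river: ρ → (53,40,-15)
river: ρ → (-15,50,38)
closes: descent 1, river 20
min |a| on river = 2

2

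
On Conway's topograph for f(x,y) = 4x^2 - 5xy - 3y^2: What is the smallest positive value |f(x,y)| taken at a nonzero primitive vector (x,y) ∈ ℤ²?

descent: ρ → (-3,5,4)  [lands on river]
river: ρ → (4,3,-4)
river: ρ → (-4,5,3)
river: ρ → (3,7,-2)
river: ρ → (-2,5,6)
river: ρ → (6,7,-1)
river: ρ → (-1,7,6)
river: ρ → (6,5,-2)
river: ρ → (-2,7,3)
river: ρ → (3,5,-4)
river: ρ → (-4,3,4)
river: ρ → (4,5,-3)
river: ρ → (-3,7,2)
river: ρ → (2,5,-6)
river: ρ → (-6,7,1)
river: ρ → (1,7,-6)
river: ρ → (-6,5,2)
river: ρ → (2,7,-3)
closes: descent 1, river 18
min |a| on river = 1

1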